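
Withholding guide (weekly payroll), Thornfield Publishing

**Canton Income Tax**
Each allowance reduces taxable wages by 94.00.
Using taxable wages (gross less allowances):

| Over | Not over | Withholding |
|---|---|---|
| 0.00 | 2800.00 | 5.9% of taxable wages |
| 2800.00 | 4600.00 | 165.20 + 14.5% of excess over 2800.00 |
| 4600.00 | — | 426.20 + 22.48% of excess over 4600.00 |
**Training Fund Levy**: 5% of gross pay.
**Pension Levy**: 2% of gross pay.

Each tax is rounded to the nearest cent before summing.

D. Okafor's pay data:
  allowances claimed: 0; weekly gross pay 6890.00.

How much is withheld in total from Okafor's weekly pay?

1423.29

Canton Income Tax: taxable = 6890.00
  426.20 + 22.48% × (6890.00 − 4600.00) = 426.20 + 22.48% × 2290.00 = 940.99
Training Fund Levy: 5% × 6890.00 = 344.50
Pension Levy: 2% × 6890.00 = 137.80
Total: 940.99 + 344.50 + 137.80 = 1423.29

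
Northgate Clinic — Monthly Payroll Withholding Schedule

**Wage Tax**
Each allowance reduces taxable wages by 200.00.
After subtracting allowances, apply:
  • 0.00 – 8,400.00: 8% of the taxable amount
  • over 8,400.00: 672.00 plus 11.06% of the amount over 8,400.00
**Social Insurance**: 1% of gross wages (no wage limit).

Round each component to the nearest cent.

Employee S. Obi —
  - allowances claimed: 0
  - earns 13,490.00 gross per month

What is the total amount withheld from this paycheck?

1,369.85

Wage Tax: taxable = 13,490.00
  672.00 + 11.06% × (13,490.00 − 8,400.00) = 672.00 + 11.06% × 5,090.00 = 1,234.95
Social Insurance: 1% × 13,490.00 = 134.90
Total: 1,234.95 + 134.90 = 1,369.85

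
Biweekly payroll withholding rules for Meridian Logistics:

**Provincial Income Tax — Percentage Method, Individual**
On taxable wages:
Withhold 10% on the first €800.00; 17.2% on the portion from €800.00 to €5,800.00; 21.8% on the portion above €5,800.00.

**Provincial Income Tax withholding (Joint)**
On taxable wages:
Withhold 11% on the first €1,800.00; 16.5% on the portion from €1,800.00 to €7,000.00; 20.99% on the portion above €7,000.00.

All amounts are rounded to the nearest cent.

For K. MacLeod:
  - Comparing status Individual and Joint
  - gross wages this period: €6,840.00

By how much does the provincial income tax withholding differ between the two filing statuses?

€137.12

Provincial Income Tax (Individual): taxable = €6,840.00
  €940.00 + 21.8% × (€6,840.00 − €5,800.00) = €940.00 + 21.8% × €1,040.00 = €1,166.72
Provincial Income Tax (Joint): taxable = €6,840.00
  €198.00 + 16.5% × (€6,840.00 − €1,800.00) = €198.00 + 16.5% × €5,040.00 = €1,029.60
Difference: |€1,166.72 − €1,029.60| = €137.12 (higher under Individual)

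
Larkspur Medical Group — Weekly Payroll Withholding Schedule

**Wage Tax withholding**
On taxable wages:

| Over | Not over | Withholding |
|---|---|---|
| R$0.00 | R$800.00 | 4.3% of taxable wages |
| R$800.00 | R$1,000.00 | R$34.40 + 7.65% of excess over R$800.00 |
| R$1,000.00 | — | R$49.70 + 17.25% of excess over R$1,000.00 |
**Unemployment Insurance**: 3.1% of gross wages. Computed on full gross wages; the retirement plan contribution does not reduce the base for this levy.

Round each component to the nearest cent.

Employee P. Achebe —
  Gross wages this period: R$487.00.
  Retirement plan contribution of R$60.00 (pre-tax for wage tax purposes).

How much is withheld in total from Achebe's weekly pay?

R$33.46

Wage Tax: taxable = R$487.00 − R$60.00 = R$427.00
  4.3% × R$427.00 = R$18.36
Unemployment Insurance: 3.1% × R$487.00 = R$15.10
Total: R$18.36 + R$15.10 = R$33.46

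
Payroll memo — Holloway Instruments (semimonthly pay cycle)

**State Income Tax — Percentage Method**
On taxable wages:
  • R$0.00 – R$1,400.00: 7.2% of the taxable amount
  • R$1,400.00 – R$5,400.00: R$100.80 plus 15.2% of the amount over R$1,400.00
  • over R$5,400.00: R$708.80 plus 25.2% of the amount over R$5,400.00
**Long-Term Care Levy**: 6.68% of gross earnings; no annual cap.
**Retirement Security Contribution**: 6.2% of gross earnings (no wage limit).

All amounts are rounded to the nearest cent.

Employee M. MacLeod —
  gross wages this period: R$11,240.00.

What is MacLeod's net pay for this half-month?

R$7,611.81

State Income Tax: taxable = R$11,240.00
  R$708.80 + 25.2% × (R$11,240.00 − R$5,400.00) = R$708.80 + 25.2% × R$5,840.00 = R$2,180.48
Long-Term Care Levy: 6.68% × R$11,240.00 = R$750.83
Retirement Security Contribution: 6.2% × R$11,240.00 = R$696.88
Total withheld: R$2,180.48 + R$750.83 + R$696.88 = R$3,628.19
Net pay: R$11,240.00 − R$3,628.19 = R$7,611.81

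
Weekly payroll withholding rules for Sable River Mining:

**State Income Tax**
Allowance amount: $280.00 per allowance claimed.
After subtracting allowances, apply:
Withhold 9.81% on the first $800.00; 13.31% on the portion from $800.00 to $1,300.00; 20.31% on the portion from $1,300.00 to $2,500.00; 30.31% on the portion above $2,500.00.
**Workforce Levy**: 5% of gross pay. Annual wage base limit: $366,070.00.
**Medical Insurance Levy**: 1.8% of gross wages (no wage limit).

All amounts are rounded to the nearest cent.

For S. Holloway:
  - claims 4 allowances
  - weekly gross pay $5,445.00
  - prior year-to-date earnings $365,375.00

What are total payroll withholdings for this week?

$1,074.67

State Income Tax: taxable = $5,445.00 − 4×$280.00 = $4,325.00
  $388.75 + 30.31% × ($4,325.00 − $2,500.00) = $388.75 + 30.31% × $1,825.00 = $941.91
Workforce Levy: cap $366,070.00 − YTD $365,375.00 = $695.00 subject; 5% × $695.00 = $34.75
Medical Insurance Levy: 1.8% × $5,445.00 = $98.01
Total: $941.91 + $34.75 + $98.01 = $1,074.67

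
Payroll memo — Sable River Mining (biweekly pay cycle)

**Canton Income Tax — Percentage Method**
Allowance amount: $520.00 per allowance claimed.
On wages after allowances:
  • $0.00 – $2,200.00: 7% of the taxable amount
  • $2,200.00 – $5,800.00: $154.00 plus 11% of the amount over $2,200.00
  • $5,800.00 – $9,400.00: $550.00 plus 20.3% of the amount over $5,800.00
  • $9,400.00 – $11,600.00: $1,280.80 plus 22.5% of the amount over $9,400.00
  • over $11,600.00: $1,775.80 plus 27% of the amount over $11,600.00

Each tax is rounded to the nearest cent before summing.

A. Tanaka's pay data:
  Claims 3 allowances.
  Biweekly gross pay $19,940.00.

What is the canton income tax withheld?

Canton Income Tax: taxable = $19,940.00 − 3×$520.00 = $18,380.00
  $1,775.80 + 27% × ($18,380.00 − $11,600.00) = $1,775.80 + 27% × $6,780.00 = $3,606.40

$3,606.40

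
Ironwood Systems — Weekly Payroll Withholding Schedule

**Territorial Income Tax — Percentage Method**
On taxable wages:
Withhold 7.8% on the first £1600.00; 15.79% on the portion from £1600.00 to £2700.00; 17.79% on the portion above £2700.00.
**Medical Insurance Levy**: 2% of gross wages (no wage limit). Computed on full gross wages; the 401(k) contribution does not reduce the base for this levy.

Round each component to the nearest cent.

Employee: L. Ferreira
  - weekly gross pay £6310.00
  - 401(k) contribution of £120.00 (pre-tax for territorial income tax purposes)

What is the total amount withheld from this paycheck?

£1045.56

Territorial Income Tax: taxable = £6310.00 − £120.00 = £6190.00
  £298.49 + 17.79% × (£6190.00 − £2700.00) = £298.49 + 17.79% × £3490.00 = £919.36
Medical Insurance Levy: 2% × £6310.00 = £126.20
Total: £919.36 + £126.20 = £1045.56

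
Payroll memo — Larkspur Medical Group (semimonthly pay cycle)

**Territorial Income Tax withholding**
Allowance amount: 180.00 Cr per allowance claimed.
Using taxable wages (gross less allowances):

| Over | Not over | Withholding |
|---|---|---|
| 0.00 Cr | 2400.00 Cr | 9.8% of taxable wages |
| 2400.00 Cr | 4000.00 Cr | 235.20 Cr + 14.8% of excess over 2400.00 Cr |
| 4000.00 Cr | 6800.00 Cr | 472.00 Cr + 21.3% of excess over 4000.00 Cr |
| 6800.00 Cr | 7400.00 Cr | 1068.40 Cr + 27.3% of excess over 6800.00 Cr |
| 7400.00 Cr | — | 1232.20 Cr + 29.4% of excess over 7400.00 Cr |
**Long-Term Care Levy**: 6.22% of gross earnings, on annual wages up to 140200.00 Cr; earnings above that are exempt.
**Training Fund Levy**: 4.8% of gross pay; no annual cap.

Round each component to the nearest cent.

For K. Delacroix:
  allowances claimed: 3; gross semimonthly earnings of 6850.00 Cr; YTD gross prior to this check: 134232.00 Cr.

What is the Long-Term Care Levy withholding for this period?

Long-Term Care Levy: cap 140200.00 Cr − YTD 134232.00 Cr = 5968.00 Cr subject; 6.22% × 5968.00 Cr = 371.21 Cr

371.21 Cr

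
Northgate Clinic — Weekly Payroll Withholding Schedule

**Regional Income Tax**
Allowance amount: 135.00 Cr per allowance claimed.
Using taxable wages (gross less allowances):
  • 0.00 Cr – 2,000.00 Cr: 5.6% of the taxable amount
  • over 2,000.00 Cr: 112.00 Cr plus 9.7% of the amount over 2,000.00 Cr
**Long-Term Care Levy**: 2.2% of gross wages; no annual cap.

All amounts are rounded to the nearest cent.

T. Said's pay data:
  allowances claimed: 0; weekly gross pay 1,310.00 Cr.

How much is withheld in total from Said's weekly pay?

Regional Income Tax: taxable = 1,310.00 Cr
  5.6% × 1,310.00 Cr = 73.36 Cr
Long-Term Care Levy: 2.2% × 1,310.00 Cr = 28.82 Cr
Total: 73.36 Cr + 28.82 Cr = 102.18 Cr

102.18 Cr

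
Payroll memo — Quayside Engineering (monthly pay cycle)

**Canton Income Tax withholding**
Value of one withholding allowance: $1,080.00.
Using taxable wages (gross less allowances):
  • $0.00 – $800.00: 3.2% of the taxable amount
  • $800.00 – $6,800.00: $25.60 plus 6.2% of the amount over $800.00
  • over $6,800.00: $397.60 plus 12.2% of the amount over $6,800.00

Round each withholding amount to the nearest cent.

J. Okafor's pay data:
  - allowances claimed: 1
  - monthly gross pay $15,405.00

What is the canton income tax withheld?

Canton Income Tax: taxable = $15,405.00 − 1×$1,080.00 = $14,325.00
  $397.60 + 12.2% × ($14,325.00 − $6,800.00) = $397.60 + 12.2% × $7,525.00 = $1,315.65

$1,315.65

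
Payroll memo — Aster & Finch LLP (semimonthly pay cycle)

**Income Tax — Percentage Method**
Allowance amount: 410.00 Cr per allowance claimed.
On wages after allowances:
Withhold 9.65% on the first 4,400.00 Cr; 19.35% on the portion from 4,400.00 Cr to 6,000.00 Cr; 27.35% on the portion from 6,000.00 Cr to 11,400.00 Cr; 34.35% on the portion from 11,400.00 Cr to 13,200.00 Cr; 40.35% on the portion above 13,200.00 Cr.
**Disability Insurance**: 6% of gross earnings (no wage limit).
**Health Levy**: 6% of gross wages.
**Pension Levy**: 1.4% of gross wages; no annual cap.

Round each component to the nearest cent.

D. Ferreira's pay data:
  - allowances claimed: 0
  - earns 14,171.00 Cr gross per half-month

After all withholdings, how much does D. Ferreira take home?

9,050.89 Cr

Income Tax: taxable = 14,171.00 Cr
  2,829.40 Cr + 40.35% × (14,171.00 Cr − 13,200.00 Cr) = 2,829.40 Cr + 40.35% × 971.00 Cr = 3,221.20 Cr
Disability Insurance: 6% × 14,171.00 Cr = 850.26 Cr
Health Levy: 6% × 14,171.00 Cr = 850.26 Cr
Pension Levy: 1.4% × 14,171.00 Cr = 198.39 Cr
Total withheld: 3,221.20 Cr + 850.26 Cr + 850.26 Cr + 198.39 Cr = 5,120.11 Cr
Net pay: 14,171.00 Cr − 5,120.11 Cr = 9,050.89 Cr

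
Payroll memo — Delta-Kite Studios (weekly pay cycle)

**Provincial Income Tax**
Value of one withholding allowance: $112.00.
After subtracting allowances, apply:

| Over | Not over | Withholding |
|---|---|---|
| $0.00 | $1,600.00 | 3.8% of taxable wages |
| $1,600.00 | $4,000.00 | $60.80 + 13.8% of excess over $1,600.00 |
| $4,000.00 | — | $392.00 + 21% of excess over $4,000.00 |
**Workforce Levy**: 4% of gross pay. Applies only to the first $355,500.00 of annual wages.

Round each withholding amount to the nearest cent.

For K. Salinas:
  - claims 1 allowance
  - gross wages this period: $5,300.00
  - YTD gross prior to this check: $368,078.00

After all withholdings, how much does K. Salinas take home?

Provincial Income Tax: taxable = $5,300.00 − 1×$112.00 = $5,188.00
  $392.00 + 21% × ($5,188.00 − $4,000.00) = $392.00 + 21% × $1,188.00 = $641.48
Workforce Levy: YTD $368,078.00 ≥ cap $355,500.00 → $0.00
Total withheld: $641.48 + $0.00 = $641.48
Net pay: $5,300.00 − $641.48 = $4,658.52

$4,658.52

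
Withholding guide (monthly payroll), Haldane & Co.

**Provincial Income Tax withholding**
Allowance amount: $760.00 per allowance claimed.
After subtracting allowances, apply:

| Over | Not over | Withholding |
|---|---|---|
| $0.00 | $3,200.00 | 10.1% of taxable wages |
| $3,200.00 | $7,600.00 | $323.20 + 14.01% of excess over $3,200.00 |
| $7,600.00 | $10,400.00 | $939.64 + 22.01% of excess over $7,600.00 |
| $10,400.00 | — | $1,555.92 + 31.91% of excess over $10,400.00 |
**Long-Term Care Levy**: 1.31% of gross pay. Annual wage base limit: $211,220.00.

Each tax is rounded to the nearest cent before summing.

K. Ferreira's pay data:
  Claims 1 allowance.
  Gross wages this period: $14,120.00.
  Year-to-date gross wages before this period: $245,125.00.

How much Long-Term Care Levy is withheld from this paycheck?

$0.00

Long-Term Care Levy: YTD $245,125.00 ≥ cap $211,220.00 → $0.00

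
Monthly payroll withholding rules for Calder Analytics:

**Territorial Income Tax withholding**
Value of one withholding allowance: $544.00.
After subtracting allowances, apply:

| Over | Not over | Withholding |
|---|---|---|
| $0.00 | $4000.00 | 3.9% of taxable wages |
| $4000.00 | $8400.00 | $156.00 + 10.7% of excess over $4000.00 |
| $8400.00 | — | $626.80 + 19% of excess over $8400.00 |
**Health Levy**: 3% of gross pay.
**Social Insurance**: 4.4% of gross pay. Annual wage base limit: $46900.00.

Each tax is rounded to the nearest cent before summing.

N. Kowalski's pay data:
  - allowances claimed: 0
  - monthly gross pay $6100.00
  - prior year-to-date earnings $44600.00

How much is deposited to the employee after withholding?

$5435.10

Territorial Income Tax: taxable = $6100.00
  $156.00 + 10.7% × ($6100.00 − $4000.00) = $156.00 + 10.7% × $2100.00 = $380.70
Health Levy: 3% × $6100.00 = $183.00
Social Insurance: cap $46900.00 − YTD $44600.00 = $2300.00 subject; 4.4% × $2300.00 = $101.20
Total withheld: $380.70 + $183.00 + $101.20 = $664.90
Net pay: $6100.00 − $664.90 = $5435.10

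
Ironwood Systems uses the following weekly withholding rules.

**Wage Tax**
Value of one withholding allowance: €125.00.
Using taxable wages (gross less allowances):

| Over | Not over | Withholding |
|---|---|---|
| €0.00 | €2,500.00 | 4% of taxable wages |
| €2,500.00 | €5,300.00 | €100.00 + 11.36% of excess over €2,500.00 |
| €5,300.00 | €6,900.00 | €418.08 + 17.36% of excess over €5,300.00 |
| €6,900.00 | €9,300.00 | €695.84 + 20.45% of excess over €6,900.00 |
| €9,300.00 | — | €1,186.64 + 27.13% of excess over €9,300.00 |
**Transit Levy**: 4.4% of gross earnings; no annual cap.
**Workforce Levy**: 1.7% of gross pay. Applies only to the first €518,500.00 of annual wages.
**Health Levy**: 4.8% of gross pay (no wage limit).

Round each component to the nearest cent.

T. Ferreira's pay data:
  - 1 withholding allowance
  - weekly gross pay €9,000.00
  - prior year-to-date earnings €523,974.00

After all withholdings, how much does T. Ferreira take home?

Wage Tax: taxable = €9,000.00 − 1×€125.00 = €8,875.00
  €695.84 + 20.45% × (€8,875.00 − €6,900.00) = €695.84 + 20.45% × €1,975.00 = €1,099.73
Transit Levy: 4.4% × €9,000.00 = €396.00
Workforce Levy: YTD €523,974.00 ≥ cap €518,500.00 → €0.00
Health Levy: 4.8% × €9,000.00 = €432.00
Total withheld: €1,099.73 + €396.00 + €0.00 + €432.00 = €1,927.73
Net pay: €9,000.00 − €1,927.73 = €7,072.27

€7,072.27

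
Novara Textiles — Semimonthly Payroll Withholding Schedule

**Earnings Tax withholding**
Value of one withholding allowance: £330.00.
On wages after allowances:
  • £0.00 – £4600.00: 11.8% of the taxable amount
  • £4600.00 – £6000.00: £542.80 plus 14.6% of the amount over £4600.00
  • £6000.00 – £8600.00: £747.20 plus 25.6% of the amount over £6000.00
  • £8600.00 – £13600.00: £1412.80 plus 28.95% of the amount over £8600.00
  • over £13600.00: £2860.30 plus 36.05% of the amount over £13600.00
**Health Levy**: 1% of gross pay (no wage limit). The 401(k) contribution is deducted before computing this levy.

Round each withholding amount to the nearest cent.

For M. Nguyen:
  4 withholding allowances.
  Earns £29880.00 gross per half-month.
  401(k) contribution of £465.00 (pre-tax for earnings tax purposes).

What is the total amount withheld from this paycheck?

Earnings Tax: taxable = £29880.00 − £465.00 − 4×£330.00 = £28095.00
  £2860.30 + 36.05% × (£28095.00 − £13600.00) = £2860.30 + 36.05% × £14495.00 = £8085.75
Health Levy: 1% × £29415.00 = £294.15
Total: £8085.75 + £294.15 = £8379.90

£8379.90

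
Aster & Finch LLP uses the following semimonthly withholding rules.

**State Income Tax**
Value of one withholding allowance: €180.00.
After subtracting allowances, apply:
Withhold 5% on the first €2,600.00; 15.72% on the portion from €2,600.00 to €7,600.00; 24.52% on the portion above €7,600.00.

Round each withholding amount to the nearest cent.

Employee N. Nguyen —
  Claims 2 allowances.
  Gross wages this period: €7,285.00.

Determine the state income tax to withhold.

€809.89

State Income Tax: taxable = €7,285.00 − 2×€180.00 = €6,925.00
  €130.00 + 15.72% × (€6,925.00 − €2,600.00) = €130.00 + 15.72% × €4,325.00 = €809.89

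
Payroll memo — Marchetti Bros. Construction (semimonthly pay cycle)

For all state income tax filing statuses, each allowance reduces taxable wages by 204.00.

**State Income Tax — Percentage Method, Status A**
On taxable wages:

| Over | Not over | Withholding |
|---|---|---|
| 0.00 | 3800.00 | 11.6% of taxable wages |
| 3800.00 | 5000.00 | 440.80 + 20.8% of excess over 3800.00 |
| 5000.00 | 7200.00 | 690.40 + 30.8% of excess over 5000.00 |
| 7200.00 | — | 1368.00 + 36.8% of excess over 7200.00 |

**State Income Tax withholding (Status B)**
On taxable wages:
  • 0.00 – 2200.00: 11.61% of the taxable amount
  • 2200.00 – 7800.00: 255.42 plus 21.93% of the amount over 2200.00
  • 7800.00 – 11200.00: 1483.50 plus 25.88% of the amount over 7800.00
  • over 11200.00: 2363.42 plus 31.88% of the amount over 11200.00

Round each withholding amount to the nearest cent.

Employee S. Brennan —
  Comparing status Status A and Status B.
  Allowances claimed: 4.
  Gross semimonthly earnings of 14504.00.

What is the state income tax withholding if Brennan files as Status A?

3755.58

State Income Tax (Status A): taxable = 14504.00 − 4×204.00 = 13688.00
  1368.00 + 36.8% × (13688.00 − 7200.00) = 1368.00 + 36.8% × 6488.00 = 3755.58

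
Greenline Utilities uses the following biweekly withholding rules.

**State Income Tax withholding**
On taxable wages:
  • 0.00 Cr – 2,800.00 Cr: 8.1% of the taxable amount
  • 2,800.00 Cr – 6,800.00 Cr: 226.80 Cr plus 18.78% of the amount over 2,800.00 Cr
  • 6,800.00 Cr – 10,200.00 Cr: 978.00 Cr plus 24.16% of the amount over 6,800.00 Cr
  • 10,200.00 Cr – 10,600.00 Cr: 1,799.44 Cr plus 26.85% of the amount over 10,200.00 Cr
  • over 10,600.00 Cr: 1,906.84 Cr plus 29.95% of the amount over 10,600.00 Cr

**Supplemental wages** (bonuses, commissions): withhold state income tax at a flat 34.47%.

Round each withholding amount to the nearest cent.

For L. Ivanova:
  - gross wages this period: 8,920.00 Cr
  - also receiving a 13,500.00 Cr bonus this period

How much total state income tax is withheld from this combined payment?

6,143.64 Cr

State Income Tax: taxable = 8,920.00 Cr
  978.00 Cr + 24.16% × (8,920.00 Cr − 6,800.00 Cr) = 978.00 Cr + 24.16% × 2,120.00 Cr = 1,490.19 Cr
Supplemental (34.47% flat on bonus): 34.47% × 13,500.00 Cr = 4,653.45 Cr
Total state income tax: 1,490.19 Cr + 4,653.45 Cr = 6,143.64 Cr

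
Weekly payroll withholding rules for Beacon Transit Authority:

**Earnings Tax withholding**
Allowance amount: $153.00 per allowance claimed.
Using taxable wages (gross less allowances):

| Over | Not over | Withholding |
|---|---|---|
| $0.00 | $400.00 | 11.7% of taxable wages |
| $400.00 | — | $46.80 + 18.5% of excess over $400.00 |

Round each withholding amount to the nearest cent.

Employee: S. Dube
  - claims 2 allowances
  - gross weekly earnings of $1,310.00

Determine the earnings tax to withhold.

$158.54

Earnings Tax: taxable = $1,310.00 − 2×$153.00 = $1,004.00
  $46.80 + 18.5% × ($1,004.00 − $400.00) = $46.80 + 18.5% × $604.00 = $158.54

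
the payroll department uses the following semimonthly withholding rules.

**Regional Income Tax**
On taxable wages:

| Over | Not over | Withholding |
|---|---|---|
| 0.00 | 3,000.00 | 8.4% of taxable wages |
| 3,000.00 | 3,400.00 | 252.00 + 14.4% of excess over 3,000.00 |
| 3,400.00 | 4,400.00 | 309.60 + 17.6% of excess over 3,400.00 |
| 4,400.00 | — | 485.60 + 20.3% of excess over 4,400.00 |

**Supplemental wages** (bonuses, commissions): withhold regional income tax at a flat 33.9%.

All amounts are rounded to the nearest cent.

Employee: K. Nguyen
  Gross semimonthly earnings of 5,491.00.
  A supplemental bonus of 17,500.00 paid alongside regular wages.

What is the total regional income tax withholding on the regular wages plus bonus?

6,639.57

Regional Income Tax: taxable = 5,491.00
  485.60 + 20.3% × (5,491.00 − 4,400.00) = 485.60 + 20.3% × 1,091.00 = 707.07
Supplemental (33.9% flat on bonus): 33.9% × 17,500.00 = 5,932.50
Total regional income tax: 707.07 + 5,932.50 = 6,639.57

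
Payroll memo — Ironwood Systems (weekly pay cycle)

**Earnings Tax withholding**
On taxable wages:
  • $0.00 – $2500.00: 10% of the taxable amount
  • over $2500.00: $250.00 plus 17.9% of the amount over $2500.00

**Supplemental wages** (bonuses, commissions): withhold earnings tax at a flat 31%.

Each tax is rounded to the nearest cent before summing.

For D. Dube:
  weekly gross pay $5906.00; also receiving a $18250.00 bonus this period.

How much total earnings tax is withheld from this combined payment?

Earnings Tax: taxable = $5906.00
  $250.00 + 17.9% × ($5906.00 − $2500.00) = $250.00 + 17.9% × $3406.00 = $859.67
Supplemental (31% flat on bonus): 31% × $18250.00 = $5657.50
Total earnings tax: $859.67 + $5657.50 = $6517.17

$6517.17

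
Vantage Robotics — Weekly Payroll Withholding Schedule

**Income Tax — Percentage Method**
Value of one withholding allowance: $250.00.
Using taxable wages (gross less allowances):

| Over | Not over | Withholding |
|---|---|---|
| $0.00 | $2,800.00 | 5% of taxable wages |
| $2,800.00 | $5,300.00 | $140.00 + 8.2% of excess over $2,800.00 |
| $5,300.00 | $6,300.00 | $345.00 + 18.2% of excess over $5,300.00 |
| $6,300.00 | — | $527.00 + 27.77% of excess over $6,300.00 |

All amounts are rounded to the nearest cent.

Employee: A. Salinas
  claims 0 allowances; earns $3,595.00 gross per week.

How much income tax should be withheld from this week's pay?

$205.19

Income Tax: taxable = $3,595.00
  $140.00 + 8.2% × ($3,595.00 − $2,800.00) = $140.00 + 8.2% × $795.00 = $205.19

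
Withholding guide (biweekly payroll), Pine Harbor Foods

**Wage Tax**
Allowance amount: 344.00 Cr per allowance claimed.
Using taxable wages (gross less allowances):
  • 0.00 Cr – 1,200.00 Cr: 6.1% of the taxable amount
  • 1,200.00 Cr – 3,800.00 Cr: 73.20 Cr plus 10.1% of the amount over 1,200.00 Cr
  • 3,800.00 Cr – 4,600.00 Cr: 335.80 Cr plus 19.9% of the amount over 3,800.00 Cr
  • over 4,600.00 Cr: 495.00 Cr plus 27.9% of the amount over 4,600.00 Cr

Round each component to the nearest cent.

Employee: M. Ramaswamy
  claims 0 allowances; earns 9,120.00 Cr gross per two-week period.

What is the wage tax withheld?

1,756.08 Cr

Wage Tax: taxable = 9,120.00 Cr
  495.00 Cr + 27.9% × (9,120.00 Cr − 4,600.00 Cr) = 495.00 Cr + 27.9% × 4,520.00 Cr = 1,756.08 Cr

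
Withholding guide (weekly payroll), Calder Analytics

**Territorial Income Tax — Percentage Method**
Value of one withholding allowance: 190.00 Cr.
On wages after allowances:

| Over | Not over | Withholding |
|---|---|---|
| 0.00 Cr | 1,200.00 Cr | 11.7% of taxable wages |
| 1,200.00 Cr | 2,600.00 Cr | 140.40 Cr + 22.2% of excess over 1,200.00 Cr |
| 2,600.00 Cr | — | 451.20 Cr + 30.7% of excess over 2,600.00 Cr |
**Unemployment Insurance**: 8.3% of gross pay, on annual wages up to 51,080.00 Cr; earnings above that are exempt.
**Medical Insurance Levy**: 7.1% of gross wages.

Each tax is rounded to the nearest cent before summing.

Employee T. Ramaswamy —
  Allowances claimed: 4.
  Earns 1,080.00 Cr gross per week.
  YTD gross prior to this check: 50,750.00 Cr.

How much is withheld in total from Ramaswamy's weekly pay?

Territorial Income Tax: taxable = 1,080.00 Cr − 4×190.00 Cr = 320.00 Cr
  11.7% × 320.00 Cr = 37.44 Cr
Unemployment Insurance: cap 51,080.00 Cr − YTD 50,750.00 Cr = 330.00 Cr subject; 8.3% × 330.00 Cr = 27.39 Cr
Medical Insurance Levy: 7.1% × 1,080.00 Cr = 76.68 Cr
Total: 37.44 Cr + 27.39 Cr + 76.68 Cr = 141.51 Cr

141.51 Cr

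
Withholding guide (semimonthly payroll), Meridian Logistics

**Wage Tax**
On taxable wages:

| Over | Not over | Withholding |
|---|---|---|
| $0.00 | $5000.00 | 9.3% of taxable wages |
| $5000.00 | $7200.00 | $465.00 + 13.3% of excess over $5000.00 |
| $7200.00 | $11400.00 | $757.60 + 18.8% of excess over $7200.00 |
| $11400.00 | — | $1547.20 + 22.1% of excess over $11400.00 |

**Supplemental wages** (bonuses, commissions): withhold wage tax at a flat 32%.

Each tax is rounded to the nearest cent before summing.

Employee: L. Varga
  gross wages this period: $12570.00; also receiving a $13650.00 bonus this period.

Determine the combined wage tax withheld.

Wage Tax: taxable = $12570.00
  $1547.20 + 22.1% × ($12570.00 − $11400.00) = $1547.20 + 22.1% × $1170.00 = $1805.77
Supplemental (32% flat on bonus): 32% × $13650.00 = $4368.00
Total wage tax: $1805.77 + $4368.00 = $6173.77

$6173.77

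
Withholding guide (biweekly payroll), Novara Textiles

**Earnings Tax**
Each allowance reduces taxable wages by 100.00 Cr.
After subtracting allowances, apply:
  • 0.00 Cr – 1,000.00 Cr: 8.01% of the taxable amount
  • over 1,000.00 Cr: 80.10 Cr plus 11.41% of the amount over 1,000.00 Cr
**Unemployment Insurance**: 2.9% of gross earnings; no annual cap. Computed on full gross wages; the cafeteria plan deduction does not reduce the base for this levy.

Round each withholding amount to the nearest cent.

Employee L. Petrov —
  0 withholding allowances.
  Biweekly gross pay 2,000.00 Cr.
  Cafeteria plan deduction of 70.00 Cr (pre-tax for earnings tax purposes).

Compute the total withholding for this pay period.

Earnings Tax: taxable = 2,000.00 Cr − 70.00 Cr = 1,930.00 Cr
  80.10 Cr + 11.41% × (1,930.00 Cr − 1,000.00 Cr) = 80.10 Cr + 11.41% × 930.00 Cr = 186.21 Cr
Unemployment Insurance: 2.9% × 2,000.00 Cr = 58.00 Cr
Total: 186.21 Cr + 58.00 Cr = 244.21 Cr

244.21 Cr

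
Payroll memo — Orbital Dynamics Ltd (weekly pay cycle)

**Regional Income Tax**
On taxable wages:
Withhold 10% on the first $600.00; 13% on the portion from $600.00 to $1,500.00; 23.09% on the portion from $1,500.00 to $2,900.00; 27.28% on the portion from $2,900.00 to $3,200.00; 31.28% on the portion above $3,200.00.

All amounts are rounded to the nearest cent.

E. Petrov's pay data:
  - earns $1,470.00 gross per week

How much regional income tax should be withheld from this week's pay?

Regional Income Tax: taxable = $1,470.00
  $60.00 + 13% × ($1,470.00 − $600.00) = $60.00 + 13% × $870.00 = $173.10

$173.10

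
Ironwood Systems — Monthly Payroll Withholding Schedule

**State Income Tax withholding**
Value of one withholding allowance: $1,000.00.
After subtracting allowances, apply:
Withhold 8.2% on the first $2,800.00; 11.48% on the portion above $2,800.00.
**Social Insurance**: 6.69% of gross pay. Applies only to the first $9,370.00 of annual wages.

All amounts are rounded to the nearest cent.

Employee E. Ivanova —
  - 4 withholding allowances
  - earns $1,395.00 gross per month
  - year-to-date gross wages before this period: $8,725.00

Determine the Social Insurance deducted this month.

Social Insurance: cap $9,370.00 − YTD $8,725.00 = $645.00 subject; 6.69% × $645.00 = $43.15

$43.15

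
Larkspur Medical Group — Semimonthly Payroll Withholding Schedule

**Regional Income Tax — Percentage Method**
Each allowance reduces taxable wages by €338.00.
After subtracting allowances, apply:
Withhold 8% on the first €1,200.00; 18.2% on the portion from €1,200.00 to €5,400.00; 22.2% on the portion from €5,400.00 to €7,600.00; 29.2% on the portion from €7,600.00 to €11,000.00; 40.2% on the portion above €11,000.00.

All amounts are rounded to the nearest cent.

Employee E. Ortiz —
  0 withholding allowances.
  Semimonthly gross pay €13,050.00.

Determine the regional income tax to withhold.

€3,165.70

Regional Income Tax: taxable = €13,050.00
  €2,341.60 + 40.2% × (€13,050.00 − €11,000.00) = €2,341.60 + 40.2% × €2,050.00 = €3,165.70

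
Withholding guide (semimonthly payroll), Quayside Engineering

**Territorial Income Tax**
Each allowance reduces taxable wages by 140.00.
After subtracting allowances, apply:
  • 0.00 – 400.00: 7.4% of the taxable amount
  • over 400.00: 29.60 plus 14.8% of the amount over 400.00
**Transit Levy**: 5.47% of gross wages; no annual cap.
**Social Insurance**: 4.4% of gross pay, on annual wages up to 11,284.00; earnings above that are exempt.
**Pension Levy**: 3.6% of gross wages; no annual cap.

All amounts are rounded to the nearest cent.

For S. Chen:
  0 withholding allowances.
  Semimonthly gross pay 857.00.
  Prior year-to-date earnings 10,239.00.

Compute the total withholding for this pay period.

212.68

Territorial Income Tax: taxable = 857.00
  29.60 + 14.8% × (857.00 − 400.00) = 29.60 + 14.8% × 457.00 = 97.24
Transit Levy: 5.47% × 857.00 = 46.88
Social Insurance: 4.4% × 857.00 = 37.71
Pension Levy: 3.6% × 857.00 = 30.85
Total: 97.24 + 46.88 + 37.71 + 30.85 = 212.68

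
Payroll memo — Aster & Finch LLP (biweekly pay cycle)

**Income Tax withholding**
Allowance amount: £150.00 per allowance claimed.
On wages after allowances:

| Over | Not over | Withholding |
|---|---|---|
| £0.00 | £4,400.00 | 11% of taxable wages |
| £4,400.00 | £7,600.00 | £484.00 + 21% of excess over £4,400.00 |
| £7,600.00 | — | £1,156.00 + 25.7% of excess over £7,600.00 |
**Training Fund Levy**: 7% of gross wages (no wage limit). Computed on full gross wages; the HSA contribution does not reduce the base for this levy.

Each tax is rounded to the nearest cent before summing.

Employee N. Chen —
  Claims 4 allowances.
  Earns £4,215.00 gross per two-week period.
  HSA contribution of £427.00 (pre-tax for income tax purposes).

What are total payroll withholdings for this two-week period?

£645.73

Income Tax: taxable = £4,215.00 − £427.00 − 4×£150.00 = £3,188.00
  11% × £3,188.00 = £350.68
Training Fund Levy: 7% × £4,215.00 = £295.05
Total: £350.68 + £295.05 = £645.73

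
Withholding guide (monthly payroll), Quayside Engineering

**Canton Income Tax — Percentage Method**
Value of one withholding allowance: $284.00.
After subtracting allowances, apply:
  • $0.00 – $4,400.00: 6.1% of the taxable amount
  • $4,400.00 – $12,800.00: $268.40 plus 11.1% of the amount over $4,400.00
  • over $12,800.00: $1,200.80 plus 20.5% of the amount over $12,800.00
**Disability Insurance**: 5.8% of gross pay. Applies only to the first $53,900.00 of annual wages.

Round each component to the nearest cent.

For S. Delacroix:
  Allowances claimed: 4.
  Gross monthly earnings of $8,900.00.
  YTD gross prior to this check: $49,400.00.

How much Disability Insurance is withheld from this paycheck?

$261.00

Disability Insurance: cap $53,900.00 − YTD $49,400.00 = $4,500.00 subject; 5.8% × $4,500.00 = $261.00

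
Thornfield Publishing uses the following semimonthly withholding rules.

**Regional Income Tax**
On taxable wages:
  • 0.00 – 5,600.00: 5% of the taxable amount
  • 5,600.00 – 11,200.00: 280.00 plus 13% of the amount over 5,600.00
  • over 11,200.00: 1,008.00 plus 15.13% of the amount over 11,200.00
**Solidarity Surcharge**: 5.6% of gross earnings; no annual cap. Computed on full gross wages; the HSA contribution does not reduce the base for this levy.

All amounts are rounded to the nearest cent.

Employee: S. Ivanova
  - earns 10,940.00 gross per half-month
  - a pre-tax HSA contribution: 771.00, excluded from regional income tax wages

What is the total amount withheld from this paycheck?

1,486.61

Regional Income Tax: taxable = 10,940.00 − 771.00 = 10,169.00
  280.00 + 13% × (10,169.00 − 5,600.00) = 280.00 + 13% × 4,569.00 = 873.97
Solidarity Surcharge: 5.6% × 10,940.00 = 612.64
Total: 873.97 + 612.64 = 1,486.61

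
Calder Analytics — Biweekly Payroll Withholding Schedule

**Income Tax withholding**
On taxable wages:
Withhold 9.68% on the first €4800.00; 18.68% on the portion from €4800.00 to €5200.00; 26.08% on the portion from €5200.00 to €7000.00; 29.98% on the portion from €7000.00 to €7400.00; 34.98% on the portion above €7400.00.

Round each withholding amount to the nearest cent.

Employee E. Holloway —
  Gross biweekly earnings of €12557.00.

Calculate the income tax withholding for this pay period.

€2932.64

Income Tax: taxable = €12557.00
  €1128.72 + 34.98% × (€12557.00 − €7400.00) = €1128.72 + 34.98% × €5157.00 = €2932.64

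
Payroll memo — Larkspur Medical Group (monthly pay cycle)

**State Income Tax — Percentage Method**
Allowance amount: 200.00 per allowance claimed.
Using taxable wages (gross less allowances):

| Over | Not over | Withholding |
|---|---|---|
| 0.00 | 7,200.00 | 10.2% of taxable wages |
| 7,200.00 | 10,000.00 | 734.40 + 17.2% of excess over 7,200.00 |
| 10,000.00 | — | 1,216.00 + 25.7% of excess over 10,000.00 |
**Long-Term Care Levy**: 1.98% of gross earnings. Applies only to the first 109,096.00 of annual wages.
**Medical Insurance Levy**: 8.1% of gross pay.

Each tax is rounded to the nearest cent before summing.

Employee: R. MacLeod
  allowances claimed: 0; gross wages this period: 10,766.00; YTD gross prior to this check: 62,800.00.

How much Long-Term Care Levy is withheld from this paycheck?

Long-Term Care Levy: 1.98% × 10,766.00 = 213.17

213.17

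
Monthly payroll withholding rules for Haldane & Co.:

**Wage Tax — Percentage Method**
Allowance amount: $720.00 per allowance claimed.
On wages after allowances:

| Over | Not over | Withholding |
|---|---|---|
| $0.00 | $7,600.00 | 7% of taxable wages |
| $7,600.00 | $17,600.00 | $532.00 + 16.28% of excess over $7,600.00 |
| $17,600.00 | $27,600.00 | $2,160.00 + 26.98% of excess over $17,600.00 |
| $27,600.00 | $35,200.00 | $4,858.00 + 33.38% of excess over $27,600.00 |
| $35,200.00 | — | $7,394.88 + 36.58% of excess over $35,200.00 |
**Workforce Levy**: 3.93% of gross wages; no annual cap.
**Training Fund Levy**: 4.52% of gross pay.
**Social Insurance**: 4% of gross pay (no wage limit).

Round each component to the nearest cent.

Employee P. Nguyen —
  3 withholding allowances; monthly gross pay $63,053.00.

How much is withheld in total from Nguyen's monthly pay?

Wage Tax: taxable = $63,053.00 − 3×$720.00 = $60,893.00
  $7,394.88 + 36.58% × ($60,893.00 − $35,200.00) = $7,394.88 + 36.58% × $25,693.00 = $16,793.38
Workforce Levy: 3.93% × $63,053.00 = $2,477.98
Training Fund Levy: 4.52% × $63,053.00 = $2,850.00
Social Insurance: 4% × $63,053.00 = $2,522.12
Total: $16,793.38 + $2,477.98 + $2,850.00 + $2,522.12 = $24,643.48

$24,643.48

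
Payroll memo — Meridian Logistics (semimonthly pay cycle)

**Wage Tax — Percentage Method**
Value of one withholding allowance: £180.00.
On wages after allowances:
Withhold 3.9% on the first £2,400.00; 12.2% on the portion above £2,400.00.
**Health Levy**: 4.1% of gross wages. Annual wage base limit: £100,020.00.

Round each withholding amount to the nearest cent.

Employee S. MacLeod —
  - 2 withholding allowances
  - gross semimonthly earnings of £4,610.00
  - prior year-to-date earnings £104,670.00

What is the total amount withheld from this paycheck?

£319.30

Wage Tax: taxable = £4,610.00 − 2×£180.00 = £4,250.00
  £93.60 + 12.2% × (£4,250.00 − £2,400.00) = £93.60 + 12.2% × £1,850.00 = £319.30
Health Levy: YTD £104,670.00 ≥ cap £100,020.00 → £0.00
Total: £319.30 + £0.00 = £319.30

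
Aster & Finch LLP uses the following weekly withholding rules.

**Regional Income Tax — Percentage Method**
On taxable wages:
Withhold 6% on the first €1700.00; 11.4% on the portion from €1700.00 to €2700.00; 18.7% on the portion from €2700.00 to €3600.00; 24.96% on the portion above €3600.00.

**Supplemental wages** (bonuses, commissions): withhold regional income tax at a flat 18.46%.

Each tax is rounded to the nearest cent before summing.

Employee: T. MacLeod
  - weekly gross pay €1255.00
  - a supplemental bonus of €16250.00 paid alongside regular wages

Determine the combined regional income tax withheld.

Regional Income Tax: taxable = €1255.00
  6% × €1255.00 = €75.30
Supplemental (18.46% flat on bonus): 18.46% × €16250.00 = €2999.75
Total regional income tax: €75.30 + €2999.75 = €3075.05

€3075.05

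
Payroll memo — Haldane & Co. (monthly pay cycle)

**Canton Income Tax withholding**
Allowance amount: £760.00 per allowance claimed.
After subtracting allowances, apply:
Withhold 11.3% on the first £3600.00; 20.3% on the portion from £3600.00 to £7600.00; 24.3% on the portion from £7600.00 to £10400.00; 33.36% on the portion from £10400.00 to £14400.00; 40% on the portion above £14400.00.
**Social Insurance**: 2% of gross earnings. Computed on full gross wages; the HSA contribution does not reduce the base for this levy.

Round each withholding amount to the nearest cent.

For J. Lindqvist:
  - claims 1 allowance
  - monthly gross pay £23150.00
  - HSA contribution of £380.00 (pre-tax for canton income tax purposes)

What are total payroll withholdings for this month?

Canton Income Tax: taxable = £23150.00 − £380.00 − 1×£760.00 = £22010.00
  £3233.60 + 40% × (£22010.00 − £14400.00) = £3233.60 + 40% × £7610.00 = £6277.60
Social Insurance: 2% × £23150.00 = £463.00
Total: £6277.60 + £463.00 = £6740.60

£6740.60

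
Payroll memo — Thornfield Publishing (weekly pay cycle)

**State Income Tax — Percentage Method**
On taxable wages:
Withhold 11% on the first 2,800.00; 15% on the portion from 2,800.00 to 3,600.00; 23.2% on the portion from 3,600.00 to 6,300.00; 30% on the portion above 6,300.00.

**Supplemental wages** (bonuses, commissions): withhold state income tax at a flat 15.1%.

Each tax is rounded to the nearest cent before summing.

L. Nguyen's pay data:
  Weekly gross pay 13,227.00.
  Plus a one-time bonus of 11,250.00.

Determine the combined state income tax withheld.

State Income Tax: taxable = 13,227.00
  1,054.40 + 30% × (13,227.00 − 6,300.00) = 1,054.40 + 30% × 6,927.00 = 3,132.50
Supplemental (15.1% flat on bonus): 15.1% × 11,250.00 = 1,698.75
Total state income tax: 3,132.50 + 1,698.75 = 4,831.25

4,831.25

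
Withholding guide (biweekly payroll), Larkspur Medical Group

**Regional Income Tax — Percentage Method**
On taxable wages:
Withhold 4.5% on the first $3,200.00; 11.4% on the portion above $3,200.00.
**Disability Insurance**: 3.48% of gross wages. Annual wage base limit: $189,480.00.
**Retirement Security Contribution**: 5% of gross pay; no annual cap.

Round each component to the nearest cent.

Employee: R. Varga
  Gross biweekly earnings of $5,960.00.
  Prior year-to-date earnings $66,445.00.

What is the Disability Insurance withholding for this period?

Disability Insurance: 3.48% × $5,960.00 = $207.41

$207.41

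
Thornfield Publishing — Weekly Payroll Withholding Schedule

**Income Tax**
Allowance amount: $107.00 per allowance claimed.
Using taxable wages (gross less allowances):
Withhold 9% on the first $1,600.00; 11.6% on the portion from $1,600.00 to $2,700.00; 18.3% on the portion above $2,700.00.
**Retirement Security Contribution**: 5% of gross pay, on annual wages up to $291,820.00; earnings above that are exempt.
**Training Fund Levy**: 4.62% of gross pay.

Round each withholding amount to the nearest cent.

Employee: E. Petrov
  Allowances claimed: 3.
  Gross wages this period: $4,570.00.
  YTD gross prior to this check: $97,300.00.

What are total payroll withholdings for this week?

$994.70

Income Tax: taxable = $4,570.00 − 3×$107.00 = $4,249.00
  $271.60 + 18.3% × ($4,249.00 − $2,700.00) = $271.60 + 18.3% × $1,549.00 = $555.07
Retirement Security Contribution: 5% × $4,570.00 = $228.50
Training Fund Levy: 4.62% × $4,570.00 = $211.13
Total: $555.07 + $228.50 + $211.13 = $994.70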